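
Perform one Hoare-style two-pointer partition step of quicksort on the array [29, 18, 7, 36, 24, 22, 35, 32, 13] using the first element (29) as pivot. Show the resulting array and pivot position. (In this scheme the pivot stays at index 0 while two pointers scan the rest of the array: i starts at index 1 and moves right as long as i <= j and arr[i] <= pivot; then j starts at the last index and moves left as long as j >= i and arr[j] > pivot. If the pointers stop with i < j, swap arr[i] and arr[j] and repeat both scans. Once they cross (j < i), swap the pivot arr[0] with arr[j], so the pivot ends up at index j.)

Hoare-style two-pointer partition with pivot = 29:

Initial array: [29, 18, 7, 36, 24, 22, 35, 32, 13]

Pointers start at i = 1, j = 8.
i stops at index 3 (arr[3]=36 > 29), j stops at index 8 (arr[8]=13 <= 29): swap arr[3] and arr[8], array becomes [29, 18, 7, 13, 24, 22, 35, 32, 36]
i ends at 6, j ends at 5: the pointers have crossed (j < i), so scanning stops.

Swap pivot arr[0] with arr[5] to place pivot at position 5: [22, 18, 7, 13, 24, 29, 35, 32, 36]
Pivot position: 5

After partitioning with pivot 29, the array becomes [22, 18, 7, 13, 24, 29, 35, 32, 36]. The pivot is placed at index 5. All elements to the left of the pivot are <= 29, and all elements to the right are > 29.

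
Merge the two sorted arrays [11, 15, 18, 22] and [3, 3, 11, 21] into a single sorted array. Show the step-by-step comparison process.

Merging process:

Compare 11 vs 3: take 3 from right. Merged: [3]
Compare 11 vs 3: take 3 from right. Merged: [3, 3]
Compare 11 vs 11: take 11 from left. Merged: [3, 3, 11]
Compare 15 vs 11: take 11 from right. Merged: [3, 3, 11, 11]
Compare 15 vs 21: take 15 from left. Merged: [3, 3, 11, 11, 15]
Compare 18 vs 21: take 18 from left. Merged: [3, 3, 11, 11, 15, 18]
Compare 22 vs 21: take 21 from right. Merged: [3, 3, 11, 11, 15, 18, 21]
Append remaining from left: [22]. Merged: [3, 3, 11, 11, 15, 18, 21, 22]

Final merged array: [3, 3, 11, 11, 15, 18, 21, 22]
Total comparisons: 7

The merged array is [3, 3, 11, 11, 15, 18, 21, 22], requiring 7 comparisons. The merge step runs in O(n) time where n is the total number of elements.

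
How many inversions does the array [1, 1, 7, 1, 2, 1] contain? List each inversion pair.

Finding inversions in [1, 1, 7, 1, 2, 1]:

(2, 3): arr[2]=7 > arr[3]=1
(2, 4): arr[2]=7 > arr[4]=2
(2, 5): arr[2]=7 > arr[5]=1
(4, 5): arr[4]=2 > arr[5]=1

Total inversions: 4

The array has 4 inversion(s): (2,3), (2,4), (2,5), (4,5). Each pair (i,j) satisfies i < j and arr[i] > arr[j].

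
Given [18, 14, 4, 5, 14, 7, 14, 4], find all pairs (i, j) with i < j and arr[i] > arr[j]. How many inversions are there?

Finding inversions in [18, 14, 4, 5, 14, 7, 14, 4]:

(0, 1): arr[0]=18 > arr[1]=14
(0, 2): arr[0]=18 > arr[2]=4
(0, 3): arr[0]=18 > arr[3]=5
(0, 4): arr[0]=18 > arr[4]=14
(0, 5): arr[0]=18 > arr[5]=7
(0, 6): arr[0]=18 > arr[6]=14
(0, 7): arr[0]=18 > arr[7]=4
(1, 2): arr[1]=14 > arr[2]=4
(1, 3): arr[1]=14 > arr[3]=5
(1, 5): arr[1]=14 > arr[5]=7
(1, 7): arr[1]=14 > arr[7]=4
(3, 7): arr[3]=5 > arr[7]=4
(4, 5): arr[4]=14 > arr[5]=7
(4, 7): arr[4]=14 > arr[7]=4
(5, 7): arr[5]=7 > arr[7]=4
(6, 7): arr[6]=14 > arr[7]=4

Total inversions: 16

The array has 16 inversion(s): (0,1), (0,2), (0,3), (0,4), (0,5), (0,6), (0,7), (1,2), (1,3), (1,5), (1,7), (3,7), (4,5), (4,7), (5,7), (6,7). Each pair (i,j) satisfies i < j and arr[i] > arr[j].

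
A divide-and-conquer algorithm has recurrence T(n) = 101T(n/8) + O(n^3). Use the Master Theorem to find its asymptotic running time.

Master Theorem for T(n) = 101T(n/8) + O(n^3):

a = 101, b = 8, c = 3
log_b(a) = log_8(101) = 2.2194

Case 3: c = 3 > log_8(101) = 2.2194
T(n) = O(n^3) = O(n^3)

For T(n) = 101T(n/8) + O(n^3): log_8(101) = 2.2194. This is Case 3 of the Master Theorem (c > log_b(a), work dominated by root), giving O(n^3).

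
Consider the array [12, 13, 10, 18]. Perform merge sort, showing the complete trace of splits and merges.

Merge sort trace:

Split: [12, 13, 10, 18] -> [12, 13] and [10, 18]
  Split: [12, 13] -> [12] and [13]
  Merge: [12] + [13] -> [12, 13]
  Split: [10, 18] -> [10] and [18]
  Merge: [10] + [18] -> [10, 18]
Merge: [12, 13] + [10, 18] -> [10, 12, 13, 18]

Final sorted array: [10, 12, 13, 18]

The merge sort proceeds by recursively splitting the array and merging sorted halves.
After all merges, the sorted array is [10, 12, 13, 18].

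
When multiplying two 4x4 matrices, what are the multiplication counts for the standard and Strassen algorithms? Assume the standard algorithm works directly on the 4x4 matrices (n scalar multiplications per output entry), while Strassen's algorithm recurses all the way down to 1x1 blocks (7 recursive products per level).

Matrix multiplication for 4x4 matrices:

Standard algorithm: 4^3 = 64 multiplications
Strassen's algorithm: 7^(log2(4)) = 7^2 = 49 multiplications
Savings: 64 - 49 = 15 multiplications

Standard: 64 multiplications (4^3). Strassen: 49 multiplications (7^2). Strassen reduces 8 recursive multiplications to 7 at each level.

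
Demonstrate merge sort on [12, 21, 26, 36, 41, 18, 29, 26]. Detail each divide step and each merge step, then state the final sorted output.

Merge sort trace:

Split: [12, 21, 26, 36, 41, 18, 29, 26] -> [12, 21, 26, 36] and [41, 18, 29, 26]
  Split: [12, 21, 26, 36] -> [12, 21] and [26, 36]
    Split: [12, 21] -> [12] and [21]
    Merge: [12] + [21] -> [12, 21]
    Split: [26, 36] -> [26] and [36]
    Merge: [26] + [36] -> [26, 36]
  Merge: [12, 21] + [26, 36] -> [12, 21, 26, 36]
  Split: [41, 18, 29, 26] -> [41, 18] and [29, 26]
    Split: [41, 18] -> [41] and [18]
    Merge: [41] + [18] -> [18, 41]
    Split: [29, 26] -> [29] and [26]
    Merge: [29] + [26] -> [26, 29]
  Merge: [18, 41] + [26, 29] -> [18, 26, 29, 41]
Merge: [12, 21, 26, 36] + [18, 26, 29, 41] -> [12, 18, 21, 26, 26, 29, 36, 41]

Final sorted array: [12, 18, 21, 26, 26, 29, 36, 41]

The merge sort proceeds by recursively splitting the array and merging sorted halves.
After all merges, the sorted array is [12, 18, 21, 26, 26, 29, 36, 41].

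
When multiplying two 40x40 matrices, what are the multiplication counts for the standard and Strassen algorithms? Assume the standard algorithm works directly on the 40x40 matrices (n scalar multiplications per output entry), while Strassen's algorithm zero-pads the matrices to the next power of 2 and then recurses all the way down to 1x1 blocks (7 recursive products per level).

Matrix multiplication for 40x40 matrices:

Strassen's algorithm requires power-of-2 dimensions. Pad 40x40 to 64x64 (next power of 2).

Standard algorithm: 40^3 = 64000 multiplications
Strassen's algorithm: 7^(log2(64)) = 7^6 = 117649 multiplications
Difference: 64000 - 117649 = -53649 (Strassen uses MORE here due to padding overhead — for small or just-over-power-of-2 n, padding can outweigh the per-level savings)

Standard: 64000 multiplications (40^3). Strassen: 117649 multiplications (7^6, after padding to 64x64). Strassen reduces 8 recursive multiplications to 7 at each level.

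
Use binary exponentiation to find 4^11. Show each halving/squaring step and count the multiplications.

Computing 4^11 by squaring (build up from 4^1; each line after the first costs one multiplication):

4^1 = 4
4^2 = (4^1)^2 = 4^2 = 16
4^4 = (4^2)^2 = 16^2 = 256
4^5 = 4 * 4^4 = 4 * 256 = 1024
4^10 = (4^5)^2 = 1024^2 = 1048576
4^11 = 4 * 4^10 = 4 * 1048576 = 4194304

Result: 4194304
Multiplications needed: 5 (5 lines after 4^1)

4^11 = 4194304. Using exponentiation by squaring, this requires 5 multiplications. The key idea: if the exponent is even, square the half-power; if odd, multiply by the base once.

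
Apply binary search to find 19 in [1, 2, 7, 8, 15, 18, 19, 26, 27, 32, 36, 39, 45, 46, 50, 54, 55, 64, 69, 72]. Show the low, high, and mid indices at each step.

Binary search for 19 in [1, 2, 7, 8, 15, 18, 19, 26, 27, 32, 36, 39, 45, 46, 50, 54, 55, 64, 69, 72]:

lo=0, hi=19, mid=9, arr[mid]=32 -> 32 > 19, search left half
lo=0, hi=8, mid=4, arr[mid]=15 -> 15 < 19, search right half
lo=5, hi=8, mid=6, arr[mid]=19 -> Found target at index 6!

Binary search finds 19 at index 6 after 3 comparisons. The search repeatedly halves the search space by comparing with the middle element.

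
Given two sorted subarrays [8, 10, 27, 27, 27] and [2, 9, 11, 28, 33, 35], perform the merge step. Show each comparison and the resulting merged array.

Merging process:

Compare 8 vs 2: take 2 from right. Merged: [2]
Compare 8 vs 9: take 8 from left. Merged: [2, 8]
Compare 10 vs 9: take 9 from right. Merged: [2, 8, 9]
Compare 10 vs 11: take 10 from left. Merged: [2, 8, 9, 10]
Compare 27 vs 11: take 11 from right. Merged: [2, 8, 9, 10, 11]
Compare 27 vs 28: take 27 from left. Merged: [2, 8, 9, 10, 11, 27]
Compare 27 vs 28: take 27 from left. Merged: [2, 8, 9, 10, 11, 27, 27]
Compare 27 vs 28: take 27 from left. Merged: [2, 8, 9, 10, 11, 27, 27, 27]
Append remaining from right: [28, 33, 35]. Merged: [2, 8, 9, 10, 11, 27, 27, 27, 28, 33, 35]

Final merged array: [2, 8, 9, 10, 11, 27, 27, 27, 28, 33, 35]
Total comparisons: 8

The merged array is [2, 8, 9, 10, 11, 27, 27, 27, 28, 33, 35], requiring 8 comparisons. The merge step runs in O(n) time where n is the total number of elements.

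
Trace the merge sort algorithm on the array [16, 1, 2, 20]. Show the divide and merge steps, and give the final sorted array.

Merge sort trace:

Split: [16, 1, 2, 20] -> [16, 1] and [2, 20]
  Split: [16, 1] -> [16] and [1]
  Merge: [16] + [1] -> [1, 16]
  Split: [2, 20] -> [2] and [20]
  Merge: [2] + [20] -> [2, 20]
Merge: [1, 16] + [2, 20] -> [1, 2, 16, 20]

Final sorted array: [1, 2, 16, 20]

The merge sort proceeds by recursively splitting the array and merging sorted halves.
After all merges, the sorted array is [1, 2, 16, 20].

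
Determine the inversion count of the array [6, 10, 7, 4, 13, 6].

Finding inversions in [6, 10, 7, 4, 13, 6]:

(0, 3): arr[0]=6 > arr[3]=4
(1, 2): arr[1]=10 > arr[2]=7
(1, 3): arr[1]=10 > arr[3]=4
(1, 5): arr[1]=10 > arr[5]=6
(2, 3): arr[2]=7 > arr[3]=4
(2, 5): arr[2]=7 > arr[5]=6
(4, 5): arr[4]=13 > arr[5]=6

Total inversions: 7

The array has 7 inversion(s): (0,3), (1,2), (1,3), (1,5), (2,3), (2,5), (4,5). Each pair (i,j) satisfies i < j and arr[i] > arr[j].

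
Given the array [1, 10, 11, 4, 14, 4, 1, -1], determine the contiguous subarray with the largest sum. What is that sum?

Using Kadane's algorithm on [1, 10, 11, 4, 14, 4, 1, -1]:

Scanning through the array:
Position 1 (value 10): max_ending_here = 11, max_so_far = 11
Position 2 (value 11): max_ending_here = 22, max_so_far = 22
Position 3 (value 4): max_ending_here = 26, max_so_far = 26
Position 4 (value 14): max_ending_here = 40, max_so_far = 40
Position 5 (value 4): max_ending_here = 44, max_so_far = 44
Position 6 (value 1): max_ending_here = 45, max_so_far = 45
Position 7 (value -1): max_ending_here = 44, max_so_far = 45

Maximum subarray: [1, 10, 11, 4, 14, 4, 1]
Maximum sum: 45

The maximum subarray is [1, 10, 11, 4, 14, 4, 1] with sum 45. This subarray runs from index 0 to index 6.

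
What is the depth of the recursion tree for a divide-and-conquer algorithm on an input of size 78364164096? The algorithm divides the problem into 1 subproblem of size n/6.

For divide and conquer with division factor 6:

Problem sizes at each level:
Level 0: 78364164096
Level 1: 13060694016
Level 2: 2176782336
Level 3: 362797056
Level 4: 60466176
Level 5: 10077696
Level 6: 1679616
Level 7: 279936
Level 8: 46656
Level 9: 7776
Level 10: 1296
Level 11: 216
Level 12: 36
Level 13: 6
Level 14: 1

The root is level 0 and the size-1 base case is level 14 (the tree spans levels 0 through 14, i.e. 15 levels counting the root), so the depth is the number of divisions: log_6(78364164096) = 14

The recursion tree depth is log_6(78364164096) = 14. At each level, the problem size is divided by 6, so it takes 14 divisions to reduce to a base case of size 1. The algorithm makes 1 recursive call at each level.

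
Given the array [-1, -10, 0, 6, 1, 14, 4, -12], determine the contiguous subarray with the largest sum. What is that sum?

Using Kadane's algorithm on [-1, -10, 0, 6, 1, 14, 4, -12]:

Scanning through the array:
Position 1 (value -10): max_ending_here = -10, max_so_far = -1
Position 2 (value 0): max_ending_here = 0, max_so_far = 0
Position 3 (value 6): max_ending_here = 6, max_so_far = 6
Position 4 (value 1): max_ending_here = 7, max_so_far = 7
Position 5 (value 14): max_ending_here = 21, max_so_far = 21
Position 6 (value 4): max_ending_here = 25, max_so_far = 25
Position 7 (value -12): max_ending_here = 13, max_so_far = 25

Maximum subarray: [0, 6, 1, 14, 4]
Maximum sum: 25

The maximum subarray is [0, 6, 1, 14, 4] with sum 25. This subarray runs from index 2 to index 6.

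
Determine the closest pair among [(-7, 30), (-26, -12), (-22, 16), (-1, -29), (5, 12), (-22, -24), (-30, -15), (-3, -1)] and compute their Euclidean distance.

Computing all pairwise distances among 8 points:

d((-7, 30), (-26, -12)) = 46.0977
d((-7, 30), (-22, 16)) = 20.5183
d((-7, 30), (-1, -29)) = 59.3043
d((-7, 30), (5, 12)) = 21.6333
d((-7, 30), (-22, -24)) = 56.0446
d((-7, 30), (-30, -15)) = 50.5371
d((-7, 30), (-3, -1)) = 31.257
d((-26, -12), (-22, 16)) = 28.2843
d((-26, -12), (-1, -29)) = 30.2324
d((-26, -12), (5, 12)) = 39.2046
d((-26, -12), (-22, -24)) = 12.6491
d((-26, -12), (-30, -15)) = 5.0 <-- minimum
d((-26, -12), (-3, -1)) = 25.4951
d((-22, 16), (-1, -29)) = 49.6588
d((-22, 16), (5, 12)) = 27.2947
d((-22, 16), (-22, -24)) = 40.0
d((-22, 16), (-30, -15)) = 32.0156
d((-22, 16), (-3, -1)) = 25.4951
d((-1, -29), (5, 12)) = 41.4367
d((-1, -29), (-22, -24)) = 21.587
d((-1, -29), (-30, -15)) = 32.2025
d((-1, -29), (-3, -1)) = 28.0713
d((5, 12), (-22, -24)) = 45.0
d((5, 12), (-30, -15)) = 44.2041
d((5, 12), (-3, -1)) = 15.2643
d((-22, -24), (-30, -15)) = 12.0416
d((-22, -24), (-3, -1)) = 29.8329
d((-30, -15), (-3, -1)) = 30.4138

Closest pair: (-26, -12) and (-30, -15) with distance 5.0

The closest pair is (-26, -12) and (-30, -15) with Euclidean distance 5.0. For 8 points, brute-force pairwise comparison is shown above. For large n, the divide-and-conquer algorithm (sort by x, recurse on halves, check the dividing strip) achieves O(n log n).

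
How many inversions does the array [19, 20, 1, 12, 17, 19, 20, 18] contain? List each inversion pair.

Finding inversions in [19, 20, 1, 12, 17, 19, 20, 18]:

(0, 2): arr[0]=19 > arr[2]=1
(0, 3): arr[0]=19 > arr[3]=12
(0, 4): arr[0]=19 > arr[4]=17
(0, 7): arr[0]=19 > arr[7]=18
(1, 2): arr[1]=20 > arr[2]=1
(1, 3): arr[1]=20 > arr[3]=12
(1, 4): arr[1]=20 > arr[4]=17
(1, 5): arr[1]=20 > arr[5]=19
(1, 7): arr[1]=20 > arr[7]=18
(5, 7): arr[5]=19 > arr[7]=18
(6, 7): arr[6]=20 > arr[7]=18

Total inversions: 11

The array has 11 inversion(s): (0,2), (0,3), (0,4), (0,7), (1,2), (1,3), (1,4), (1,5), (1,7), (5,7), (6,7). Each pair (i,j) satisfies i < j and arr[i] > arr[j].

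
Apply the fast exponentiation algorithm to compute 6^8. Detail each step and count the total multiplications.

Computing 6^8 by squaring (build up from 6^1; each line after the first costs one multiplication):

6^1 = 6
6^2 = (6^1)^2 = 6^2 = 36
6^4 = (6^2)^2 = 36^2 = 1296
6^8 = (6^4)^2 = 1296^2 = 1679616

Result: 1679616
Multiplications needed: 3 (3 lines after 6^1)

6^8 = 1679616. Using exponentiation by squaring, this requires 3 multiplications. The key idea: if the exponent is even, square the half-power; if odd, multiply by the base once.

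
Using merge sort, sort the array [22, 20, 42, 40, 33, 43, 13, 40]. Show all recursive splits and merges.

Merge sort trace:

Split: [22, 20, 42, 40, 33, 43, 13, 40] -> [22, 20, 42, 40] and [33, 43, 13, 40]
  Split: [22, 20, 42, 40] -> [22, 20] and [42, 40]
    Split: [22, 20] -> [22] and [20]
    Merge: [22] + [20] -> [20, 22]
    Split: [42, 40] -> [42] and [40]
    Merge: [42] + [40] -> [40, 42]
  Merge: [20, 22] + [40, 42] -> [20, 22, 40, 42]
  Split: [33, 43, 13, 40] -> [33, 43] and [13, 40]
    Split: [33, 43] -> [33] and [43]
    Merge: [33] + [43] -> [33, 43]
    Split: [13, 40] -> [13] and [40]
    Merge: [13] + [40] -> [13, 40]
  Merge: [33, 43] + [13, 40] -> [13, 33, 40, 43]
Merge: [20, 22, 40, 42] + [13, 33, 40, 43] -> [13, 20, 22, 33, 40, 40, 42, 43]

Final sorted array: [13, 20, 22, 33, 40, 40, 42, 43]

The merge sort proceeds by recursively splitting the array and merging sorted halves.
After all merges, the sorted array is [13, 20, 22, 33, 40, 40, 42, 43].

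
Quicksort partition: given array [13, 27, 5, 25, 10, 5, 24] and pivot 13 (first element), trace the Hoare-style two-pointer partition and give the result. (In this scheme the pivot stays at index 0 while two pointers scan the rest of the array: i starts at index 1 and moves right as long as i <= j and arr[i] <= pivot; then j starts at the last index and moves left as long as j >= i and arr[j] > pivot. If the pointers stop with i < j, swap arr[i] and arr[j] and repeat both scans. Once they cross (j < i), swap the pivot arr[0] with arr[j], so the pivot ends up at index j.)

Hoare-style two-pointer partition with pivot = 13:

Initial array: [13, 27, 5, 25, 10, 5, 24]

Pointers start at i = 1, j = 6.
i stops at index 1 (arr[1]=27 > 13), j stops at index 5 (arr[5]=5 <= 13): swap arr[1] and arr[5], array becomes [13, 5, 5, 25, 10, 27, 24]
i stops at index 3 (arr[3]=25 > 13), j stops at index 4 (arr[4]=10 <= 13): swap arr[3] and arr[4], array becomes [13, 5, 5, 10, 25, 27, 24]
i ends at 4, j ends at 3: the pointers have crossed (j < i), so scanning stops.

Swap pivot arr[0] with arr[3] to place pivot at position 3: [10, 5, 5, 13, 25, 27, 24]
Pivot position: 3

After partitioning with pivot 13, the array becomes [10, 5, 5, 13, 25, 27, 24]. The pivot is placed at index 3. All elements to the left of the pivot are <= 13, and all elements to the right are > 13.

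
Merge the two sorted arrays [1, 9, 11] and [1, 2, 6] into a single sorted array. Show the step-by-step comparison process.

Merging process:

Compare 1 vs 1: take 1 from left. Merged: [1]
Compare 9 vs 1: take 1 from right. Merged: [1, 1]
Compare 9 vs 2: take 2 from right. Merged: [1, 1, 2]
Compare 9 vs 6: take 6 from right. Merged: [1, 1, 2, 6]
Append remaining from left: [9, 11]. Merged: [1, 1, 2, 6, 9, 11]

Final merged array: [1, 1, 2, 6, 9, 11]
Total comparisons: 4

The merged array is [1, 1, 2, 6, 9, 11], requiring 4 comparisons. The merge step runs in O(n) time where n is the total number of elements.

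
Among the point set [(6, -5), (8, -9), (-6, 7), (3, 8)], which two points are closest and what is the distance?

Computing all pairwise distances among 4 points:

d((6, -5), (8, -9)) = 4.4721 <-- minimum
d((6, -5), (-6, 7)) = 16.9706
d((6, -5), (3, 8)) = 13.3417
d((8, -9), (-6, 7)) = 21.2603
d((8, -9), (3, 8)) = 17.72
d((-6, 7), (3, 8)) = 9.0554

Closest pair: (6, -5) and (8, -9) with distance 4.4721

The closest pair is (6, -5) and (8, -9) with Euclidean distance 4.4721. For 4 points, brute-force pairwise comparison is shown above. For large n, the divide-and-conquer algorithm (sort by x, recurse on halves, check the dividing strip) achieves O(n log n).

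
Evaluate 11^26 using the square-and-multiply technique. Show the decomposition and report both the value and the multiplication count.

Computing 11^26 by squaring (build up from 11^1; each line after the first costs one multiplication):

11^1 = 11
11^2 = (11^1)^2 = 11^2 = 121
11^3 = 11 * 11^2 = 11 * 121 = 1331
11^6 = (11^3)^2 = 1331^2 = 1771561
11^12 = (11^6)^2 = 1771561^2 = 3138428376721
11^13 = 11 * 11^12 = 11 * 3138428376721 = 34522712143931
11^26 = (11^13)^2 = 34522712143931^2 = 1191817653772720942460132761

Result: 1191817653772720942460132761
Multiplications needed: 6 (6 lines after 11^1)

11^26 = 1191817653772720942460132761. Using exponentiation by squaring, this requires 6 multiplications. The key idea: if the exponent is even, square the half-power; if odd, multiply by the base once.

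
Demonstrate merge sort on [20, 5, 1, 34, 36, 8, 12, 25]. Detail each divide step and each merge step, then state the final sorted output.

Merge sort trace:

Split: [20, 5, 1, 34, 36, 8, 12, 25] -> [20, 5, 1, 34] and [36, 8, 12, 25]
  Split: [20, 5, 1, 34] -> [20, 5] and [1, 34]
    Split: [20, 5] -> [20] and [5]
    Merge: [20] + [5] -> [5, 20]
    Split: [1, 34] -> [1] and [34]
    Merge: [1] + [34] -> [1, 34]
  Merge: [5, 20] + [1, 34] -> [1, 5, 20, 34]
  Split: [36, 8, 12, 25] -> [36, 8] and [12, 25]
    Split: [36, 8] -> [36] and [8]
    Merge: [36] + [8] -> [8, 36]
    Split: [12, 25] -> [12] and [25]
    Merge: [12] + [25] -> [12, 25]
  Merge: [8, 36] + [12, 25] -> [8, 12, 25, 36]
Merge: [1, 5, 20, 34] + [8, 12, 25, 36] -> [1, 5, 8, 12, 20, 25, 34, 36]

Final sorted array: [1, 5, 8, 12, 20, 25, 34, 36]

The merge sort proceeds by recursively splitting the array and merging sorted halves.
After all merges, the sorted array is [1, 5, 8, 12, 20, 25, 34, 36].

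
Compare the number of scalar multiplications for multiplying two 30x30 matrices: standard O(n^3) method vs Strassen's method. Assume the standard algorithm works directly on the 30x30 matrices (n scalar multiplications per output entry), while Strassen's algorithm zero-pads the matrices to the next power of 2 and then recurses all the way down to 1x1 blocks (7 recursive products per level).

Matrix multiplication for 30x30 matrices:

Strassen's algorithm requires power-of-2 dimensions. Pad 30x30 to 32x32 (next power of 2).

Standard algorithm: 30^3 = 27000 multiplications
Strassen's algorithm: 7^(log2(32)) = 7^5 = 16807 multiplications
Savings: 27000 - 16807 = 10193 multiplications

Standard: 27000 multiplications (30^3). Strassen: 16807 multiplications (7^5, after padding to 32x32). Strassen reduces 8 recursive multiplications to 7 at each level.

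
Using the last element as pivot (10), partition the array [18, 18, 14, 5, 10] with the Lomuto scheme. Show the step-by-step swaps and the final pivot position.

Lomuto partition with pivot = 10:

Initial array: [18, 18, 14, 5, 10]

arr[0]=18 > 10: no swap
arr[1]=18 > 10: no swap
arr[2]=14 > 10: no swap
arr[3]=5 <= 10: swap with position 0, array becomes [5, 18, 14, 18, 10]

Place pivot at position 1: [5, 10, 14, 18, 18]
Pivot position: 1

After partitioning with pivot 10, the array becomes [5, 10, 14, 18, 18]. The pivot is placed at index 1. All elements to the left of the pivot are <= 10, and all elements to the right are > 10.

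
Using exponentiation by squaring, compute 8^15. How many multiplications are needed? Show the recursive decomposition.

Computing 8^15 by squaring (build up from 8^1; each line after the first costs one multiplication):

8^1 = 8
8^2 = (8^1)^2 = 8^2 = 64
8^3 = 8 * 8^2 = 8 * 64 = 512
8^6 = (8^3)^2 = 512^2 = 262144
8^7 = 8 * 8^6 = 8 * 262144 = 2097152
8^14 = (8^7)^2 = 2097152^2 = 4398046511104
8^15 = 8 * 8^14 = 8 * 4398046511104 = 35184372088832

Result: 35184372088832
Multiplications needed: 6 (6 lines after 8^1)

8^15 = 35184372088832. Using exponentiation by squaring, this requires 6 multiplications. The key idea: if the exponent is even, square the half-power; if odd, multiply by the base once.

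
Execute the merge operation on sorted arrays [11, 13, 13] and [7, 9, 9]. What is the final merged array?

Merging process:

Compare 11 vs 7: take 7 from right. Merged: [7]
Compare 11 vs 9: take 9 from right. Merged: [7, 9]
Compare 11 vs 9: take 9 from right. Merged: [7, 9, 9]
Append remaining from left: [11, 13, 13]. Merged: [7, 9, 9, 11, 13, 13]

Final merged array: [7, 9, 9, 11, 13, 13]
Total comparisons: 3

The merged array is [7, 9, 9, 11, 13, 13], requiring 3 comparisons. The merge step runs in O(n) time where n is the total number of elements.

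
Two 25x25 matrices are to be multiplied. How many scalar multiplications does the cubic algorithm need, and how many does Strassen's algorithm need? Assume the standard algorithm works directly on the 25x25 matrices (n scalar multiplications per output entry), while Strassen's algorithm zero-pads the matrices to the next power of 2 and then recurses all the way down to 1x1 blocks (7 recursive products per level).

Matrix multiplication for 25x25 matrices:

Strassen's algorithm requires power-of-2 dimensions. Pad 25x25 to 32x32 (next power of 2).

Standard algorithm: 25^3 = 15625 multiplications
Strassen's algorithm: 7^(log2(32)) = 7^5 = 16807 multiplications
Difference: 15625 - 16807 = -1182 (Strassen uses MORE here due to padding overhead — for small or just-over-power-of-2 n, padding can outweigh the per-level savings)

Standard: 15625 multiplications (25^3). Strassen: 16807 multiplications (7^5, after padding to 32x32). Strassen reduces 8 recursive multiplications to 7 at each level.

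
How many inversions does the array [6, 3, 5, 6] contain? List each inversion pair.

Finding inversions in [6, 3, 5, 6]:

(0, 1): arr[0]=6 > arr[1]=3
(0, 2): arr[0]=6 > arr[2]=5

Total inversions: 2

The array has 2 inversion(s): (0,1), (0,2). Each pair (i,j) satisfies i < j and arr[i] > arr[j].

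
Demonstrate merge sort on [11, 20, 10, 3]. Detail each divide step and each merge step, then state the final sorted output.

Merge sort trace:

Split: [11, 20, 10, 3] -> [11, 20] and [10, 3]
  Split: [11, 20] -> [11] and [20]
  Merge: [11] + [20] -> [11, 20]
  Split: [10, 3] -> [10] and [3]
  Merge: [10] + [3] -> [3, 10]
Merge: [11, 20] + [3, 10] -> [3, 10, 11, 20]

Final sorted array: [3, 10, 11, 20]

The merge sort proceeds by recursively splitting the array and merging sorted halves.
After all merges, the sorted array is [3, 10, 11, 20].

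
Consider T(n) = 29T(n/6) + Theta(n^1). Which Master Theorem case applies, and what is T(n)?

Master Theorem for T(n) = 29T(n/6) + O(n^1):

a = 29, b = 6, c = 1
log_b(a) = log_6(29) = 1.8793

Case 1: c = 1 < log_6(29) = 1.8793
T(n) = O(n^(log_6 29))

For T(n) = 29T(n/6) + O(n^1): log_6(29) = 1.8793. This is Case 1 of the Master Theorem (c < log_b(a), work dominated by leaves), giving O(n^(log_6 29)).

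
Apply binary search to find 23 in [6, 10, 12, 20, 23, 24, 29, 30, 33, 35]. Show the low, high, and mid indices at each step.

Binary search for 23 in [6, 10, 12, 20, 23, 24, 29, 30, 33, 35]:

lo=0, hi=9, mid=4, arr[mid]=23 -> Found target at index 4!

Binary search finds 23 at index 4 after 1 comparisons. The search repeatedly halves the search space by comparing with the middle element.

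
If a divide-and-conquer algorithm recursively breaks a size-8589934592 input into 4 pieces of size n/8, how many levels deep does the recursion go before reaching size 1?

For divide and conquer with division factor 8:

Problem sizes at each level:
Level 0: 8589934592
Level 1: 1073741824
Level 2: 134217728
Level 3: 16777216
Level 4: 2097152
Level 5: 262144
Level 6: 32768
Level 7: 4096
Level 8: 512
Level 9: 64
Level 10: 8
Level 11: 1

The root is level 0 and the size-1 base case is level 11 (the tree spans levels 0 through 11, i.e. 12 levels counting the root), so the depth is the number of divisions: log_8(8589934592) = 11

The recursion tree depth is log_8(8589934592) = 11. At each level, the problem size is divided by 8, so it takes 11 divisions to reduce to a base case of size 1. The algorithm makes 4 recursive calls at each level.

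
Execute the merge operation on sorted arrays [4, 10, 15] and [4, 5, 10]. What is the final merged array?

Merging process:

Compare 4 vs 4: take 4 from left. Merged: [4]
Compare 10 vs 4: take 4 from right. Merged: [4, 4]
Compare 10 vs 5: take 5 from right. Merged: [4, 4, 5]
Compare 10 vs 10: take 10 from left. Merged: [4, 4, 5, 10]
Compare 15 vs 10: take 10 from right. Merged: [4, 4, 5, 10, 10]
Append remaining from left: [15]. Merged: [4, 4, 5, 10, 10, 15]

Final merged array: [4, 4, 5, 10, 10, 15]
Total comparisons: 5

The merged array is [4, 4, 5, 10, 10, 15], requiring 5 comparisons. The merge step runs in O(n) time where n is the total number of elements.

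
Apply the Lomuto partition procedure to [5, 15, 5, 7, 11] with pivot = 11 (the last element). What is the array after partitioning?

Lomuto partition with pivot = 11:

Initial array: [5, 15, 5, 7, 11]

arr[0]=5 <= 11: swap with position 0, array becomes [5, 15, 5, 7, 11]
arr[1]=15 > 11: no swap
arr[2]=5 <= 11: swap with position 1, array becomes [5, 5, 15, 7, 11]
arr[3]=7 <= 11: swap with position 2, array becomes [5, 5, 7, 15, 11]

Place pivot at position 3: [5, 5, 7, 11, 15]
Pivot position: 3

After partitioning with pivot 11, the array becomes [5, 5, 7, 11, 15]. The pivot is placed at index 3. All elements to the left of the pivot are <= 11, and all elements to the right are > 11.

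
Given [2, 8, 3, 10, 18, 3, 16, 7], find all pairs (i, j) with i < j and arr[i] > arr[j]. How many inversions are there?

Finding inversions in [2, 8, 3, 10, 18, 3, 16, 7]:

(1, 2): arr[1]=8 > arr[2]=3
(1, 5): arr[1]=8 > arr[5]=3
(1, 7): arr[1]=8 > arr[7]=7
(3, 5): arr[3]=10 > arr[5]=3
(3, 7): arr[3]=10 > arr[7]=7
(4, 5): arr[4]=18 > arr[5]=3
(4, 6): arr[4]=18 > arr[6]=16
(4, 7): arr[4]=18 > arr[7]=7
(6, 7): arr[6]=16 > arr[7]=7

Total inversions: 9

The array has 9 inversion(s): (1,2), (1,5), (1,7), (3,5), (3,7), (4,5), (4,6), (4,7), (6,7). Each pair (i,j) satisfies i < j and arr[i] > arr[j].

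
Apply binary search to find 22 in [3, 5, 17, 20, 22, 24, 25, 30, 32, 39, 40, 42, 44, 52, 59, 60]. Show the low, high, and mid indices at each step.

Binary search for 22 in [3, 5, 17, 20, 22, 24, 25, 30, 32, 39, 40, 42, 44, 52, 59, 60]:

lo=0, hi=15, mid=7, arr[mid]=30 -> 30 > 22, search left half
lo=0, hi=6, mid=3, arr[mid]=20 -> 20 < 22, search right half
lo=4, hi=6, mid=5, arr[mid]=24 -> 24 > 22, search left half
lo=4, hi=4, mid=4, arr[mid]=22 -> Found target at index 4!

Binary search finds 22 at index 4 after 4 comparisons. The search repeatedly halves the search space by comparing with the middle element.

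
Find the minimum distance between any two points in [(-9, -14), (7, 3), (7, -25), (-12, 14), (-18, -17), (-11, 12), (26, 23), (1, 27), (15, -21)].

Computing all pairwise distances among 9 points:

d((-9, -14), (7, 3)) = 23.3452
d((-9, -14), (7, -25)) = 19.4165
d((-9, -14), (-12, 14)) = 28.1603
d((-9, -14), (-18, -17)) = 9.4868
d((-9, -14), (-11, 12)) = 26.0768
d((-9, -14), (26, 23)) = 50.9313
d((-9, -14), (1, 27)) = 42.2019
d((-9, -14), (15, -21)) = 25.0
d((7, 3), (7, -25)) = 28.0
d((7, 3), (-12, 14)) = 21.9545
d((7, 3), (-18, -17)) = 32.0156
d((7, 3), (-11, 12)) = 20.1246
d((7, 3), (26, 23)) = 27.5862
d((7, 3), (1, 27)) = 24.7386
d((7, 3), (15, -21)) = 25.2982
d((7, -25), (-12, 14)) = 43.382
d((7, -25), (-18, -17)) = 26.2488
d((7, -25), (-11, 12)) = 41.1461
d((7, -25), (26, 23)) = 51.6236
d((7, -25), (1, 27)) = 52.345
d((7, -25), (15, -21)) = 8.9443
d((-12, 14), (-18, -17)) = 31.5753
d((-12, 14), (-11, 12)) = 2.2361 <-- minimum
d((-12, 14), (26, 23)) = 39.0512
d((-12, 14), (1, 27)) = 18.3848
d((-12, 14), (15, -21)) = 44.2041
d((-18, -17), (-11, 12)) = 29.8329
d((-18, -17), (26, 23)) = 59.4643
d((-18, -17), (1, 27)) = 47.927
d((-18, -17), (15, -21)) = 33.2415
d((-11, 12), (26, 23)) = 38.6005
d((-11, 12), (1, 27)) = 19.2094
d((-11, 12), (15, -21)) = 42.0119
d((26, 23), (1, 27)) = 25.318
d((26, 23), (15, -21)) = 45.3542
d((1, 27), (15, -21)) = 50.0

Closest pair: (-12, 14) and (-11, 12) with distance 2.2361

The closest pair is (-12, 14) and (-11, 12) with Euclidean distance 2.2361. For 9 points, brute-force pairwise comparison is shown above. For large n, the divide-and-conquer algorithm (sort by x, recurse on halves, check the dividing strip) achieves O(n log n).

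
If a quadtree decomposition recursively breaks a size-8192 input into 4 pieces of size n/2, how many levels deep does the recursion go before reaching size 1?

For divide and conquer with division factor 2:

Problem sizes at each level:
Level 0: 8192
Level 1: 4096
Level 2: 2048
Level 3: 1024
Level 4: 512
Level 5: 256
Level 6: 128
Level 7: 64
Level 8: 32
Level 9: 16
Level 10: 8
Level 11: 4
Level 12: 2
Level 13: 1

The root is level 0 and the size-1 base case is level 13 (the tree spans levels 0 through 13, i.e. 14 levels counting the root), so the depth is the number of divisions: log_2(8192) = 13

The recursion tree depth is log_2(8192) = 13. At each level, the problem size is divided by 2, so it takes 13 divisions to reduce to a base case of size 1. The algorithm makes 4 recursive calls at each level.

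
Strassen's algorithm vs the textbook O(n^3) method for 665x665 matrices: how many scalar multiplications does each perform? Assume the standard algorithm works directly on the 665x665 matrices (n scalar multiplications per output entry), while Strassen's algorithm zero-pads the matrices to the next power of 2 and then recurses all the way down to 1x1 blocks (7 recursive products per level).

Matrix multiplication for 665x665 matrices:

Strassen's algorithm requires power-of-2 dimensions. Pad 665x665 to 1024x1024 (next power of 2).

Standard algorithm: 665^3 = 294079625 multiplications
Strassen's algorithm: 7^(log2(1024)) = 7^10 = 282475249 multiplications
Savings: 294079625 - 282475249 = 11604376 multiplications

Standard: 294079625 multiplications (665^3). Strassen: 282475249 multiplications (7^10, after padding to 1024x1024). Strassen reduces 8 recursive multiplications to 7 at each level.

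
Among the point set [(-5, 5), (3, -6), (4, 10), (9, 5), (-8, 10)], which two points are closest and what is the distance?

Computing all pairwise distances among 5 points:

d((-5, 5), (3, -6)) = 13.6015
d((-5, 5), (4, 10)) = 10.2956
d((-5, 5), (9, 5)) = 14.0
d((-5, 5), (-8, 10)) = 5.831 <-- minimum
d((3, -6), (4, 10)) = 16.0312
d((3, -6), (9, 5)) = 12.53
d((3, -6), (-8, 10)) = 19.4165
d((4, 10), (9, 5)) = 7.0711
d((4, 10), (-8, 10)) = 12.0
d((9, 5), (-8, 10)) = 17.72

Closest pair: (-5, 5) and (-8, 10) with distance 5.831

The closest pair is (-5, 5) and (-8, 10) with Euclidean distance 5.831. For 5 points, brute-force pairwise comparison is shown above. For large n, the divide-and-conquer algorithm (sort by x, recurse on halves, check the dividing strip) achieves O(n log n).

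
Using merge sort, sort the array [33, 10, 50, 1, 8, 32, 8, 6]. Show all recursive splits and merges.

Merge sort trace:

Split: [33, 10, 50, 1, 8, 32, 8, 6] -> [33, 10, 50, 1] and [8, 32, 8, 6]
  Split: [33, 10, 50, 1] -> [33, 10] and [50, 1]
    Split: [33, 10] -> [33] and [10]
    Merge: [33] + [10] -> [10, 33]
    Split: [50, 1] -> [50] and [1]
    Merge: [50] + [1] -> [1, 50]
  Merge: [10, 33] + [1, 50] -> [1, 10, 33, 50]
  Split: [8, 32, 8, 6] -> [8, 32] and [8, 6]
    Split: [8, 32] -> [8] and [32]
    Merge: [8] + [32] -> [8, 32]
    Split: [8, 6] -> [8] and [6]
    Merge: [8] + [6] -> [6, 8]
  Merge: [8, 32] + [6, 8] -> [6, 8, 8, 32]
Merge: [1, 10, 33, 50] + [6, 8, 8, 32] -> [1, 6, 8, 8, 10, 32, 33, 50]

Final sorted array: [1, 6, 8, 8, 10, 32, 33, 50]

The merge sort proceeds by recursively splitting the array and merging sorted halves.
After all merges, the sorted array is [1, 6, 8, 8, 10, 32, 33, 50].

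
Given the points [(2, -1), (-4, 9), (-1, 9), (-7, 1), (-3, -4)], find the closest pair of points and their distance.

Computing all pairwise distances among 5 points:

d((2, -1), (-4, 9)) = 11.6619
d((2, -1), (-1, 9)) = 10.4403
d((2, -1), (-7, 1)) = 9.2195
d((2, -1), (-3, -4)) = 5.831
d((-4, 9), (-1, 9)) = 3.0 <-- minimum
d((-4, 9), (-7, 1)) = 8.544
d((-4, 9), (-3, -4)) = 13.0384
d((-1, 9), (-7, 1)) = 10.0
d((-1, 9), (-3, -4)) = 13.1529
d((-7, 1), (-3, -4)) = 6.4031

Closest pair: (-4, 9) and (-1, 9) with distance 3.0

The closest pair is (-4, 9) and (-1, 9) with Euclidean distance 3.0. For 5 points, brute-force pairwise comparison is shown above. For large n, the divide-and-conquer algorithm (sort by x, recurse on halves, check the dividing strip) achieves O(n log n).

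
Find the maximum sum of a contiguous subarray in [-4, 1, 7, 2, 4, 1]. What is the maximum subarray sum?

Using Kadane's algorithm on [-4, 1, 7, 2, 4, 1]:

Scanning through the array:
Position 1 (value 1): max_ending_here = 1, max_so_far = 1
Position 2 (value 7): max_ending_here = 8, max_so_far = 8
Position 3 (value 2): max_ending_here = 10, max_so_far = 10
Position 4 (value 4): max_ending_here = 14, max_so_far = 14
Position 5 (value 1): max_ending_here = 15, max_so_far = 15

Maximum subarray: [1, 7, 2, 4, 1]
Maximum sum: 15

The maximum subarray is [1, 7, 2, 4, 1] with sum 15. This subarray runs from index 1 to index 5.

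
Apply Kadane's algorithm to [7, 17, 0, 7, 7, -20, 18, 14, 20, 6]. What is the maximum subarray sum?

Using Kadane's algorithm on [7, 17, 0, 7, 7, -20, 18, 14, 20, 6]:

Scanning through the array:
Position 1 (value 17): max_ending_here = 24, max_so_far = 24
Position 2 (value 0): max_ending_here = 24, max_so_far = 24
Position 3 (value 7): max_ending_here = 31, max_so_far = 31
Position 4 (value 7): max_ending_here = 38, max_so_far = 38
Position 5 (value -20): max_ending_here = 18, max_so_far = 38
Position 6 (value 18): max_ending_here = 36, max_so_far = 38
Position 7 (value 14): max_ending_here = 50, max_so_far = 50
Position 8 (value 20): max_ending_here = 70, max_so_far = 70
Position 9 (value 6): max_ending_here = 76, max_so_far = 76

Maximum subarray: [7, 17, 0, 7, 7, -20, 18, 14, 20, 6]
Maximum sum: 76

The maximum subarray is [7, 17, 0, 7, 7, -20, 18, 14, 20, 6] with sum 76. This subarray runs from index 0 to index 9.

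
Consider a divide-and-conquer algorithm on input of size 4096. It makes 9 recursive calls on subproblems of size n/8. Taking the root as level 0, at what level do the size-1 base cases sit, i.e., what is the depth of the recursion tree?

For divide and conquer with division factor 8:

Problem sizes at each level:
Level 0: 4096
Level 1: 512
Level 2: 64
Level 3: 8
Level 4: 1

The root is level 0 and the size-1 base case is level 4 (the tree spans levels 0 through 4, i.e. 5 levels counting the root), so the depth is the number of divisions: log_8(4096) = 4

The recursion tree depth is log_8(4096) = 4. At each level, the problem size is divided by 8, so it takes 4 divisions to reduce to a base case of size 1. The algorithm makes 9 recursive calls at each level.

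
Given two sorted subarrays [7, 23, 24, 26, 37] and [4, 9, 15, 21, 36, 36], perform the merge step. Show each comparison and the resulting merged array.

Merging process:

Compare 7 vs 4: take 4 from right. Merged: [4]
Compare 7 vs 9: take 7 from left. Merged: [4, 7]
Compare 23 vs 9: take 9 from right. Merged: [4, 7, 9]
Compare 23 vs 15: take 15 from right. Merged: [4, 7, 9, 15]
Compare 23 vs 21: take 21 from right. Merged: [4, 7, 9, 15, 21]
Compare 23 vs 36: take 23 from left. Merged: [4, 7, 9, 15, 21, 23]
Compare 24 vs 36: take 24 from left. Merged: [4, 7, 9, 15, 21, 23, 24]
Compare 26 vs 36: take 26 from left. Merged: [4, 7, 9, 15, 21, 23, 24, 26]
Compare 37 vs 36: take 36 from right. Merged: [4, 7, 9, 15, 21, 23, 24, 26, 36]
Compare 37 vs 36: take 36 from right. Merged: [4, 7, 9, 15, 21, 23, 24, 26, 36, 36]
Append remaining from left: [37]. Merged: [4, 7, 9, 15, 21, 23, 24, 26, 36, 36, 37]

Final merged array: [4, 7, 9, 15, 21, 23, 24, 26, 36, 36, 37]
Total comparisons: 10

The merged array is [4, 7, 9, 15, 21, 23, 24, 26, 36, 36, 37], requiring 10 comparisons. The merge step runs in O(n) time where n is the total number of elements.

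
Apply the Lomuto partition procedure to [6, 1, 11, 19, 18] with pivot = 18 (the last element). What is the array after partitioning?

Lomuto partition with pivot = 18:

Initial array: [6, 1, 11, 19, 18]

arr[0]=6 <= 18: swap with position 0, array becomes [6, 1, 11, 19, 18]
arr[1]=1 <= 18: swap with position 1, array becomes [6, 1, 11, 19, 18]
arr[2]=11 <= 18: swap with position 2, array becomes [6, 1, 11, 19, 18]
arr[3]=19 > 18: no swap

Place pivot at position 3: [6, 1, 11, 18, 19]
Pivot position: 3

After partitioning with pivot 18, the array becomes [6, 1, 11, 18, 19]. The pivot is placed at index 3. All elements to the left of the pivot are <= 18, and all elements to the right are > 18.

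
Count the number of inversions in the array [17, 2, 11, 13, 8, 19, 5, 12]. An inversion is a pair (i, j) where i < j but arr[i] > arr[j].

Finding inversions in [17, 2, 11, 13, 8, 19, 5, 12]:

(0, 1): arr[0]=17 > arr[1]=2
(0, 2): arr[0]=17 > arr[2]=11
(0, 3): arr[0]=17 > arr[3]=13
(0, 4): arr[0]=17 > arr[4]=8
(0, 6): arr[0]=17 > arr[6]=5
(0, 7): arr[0]=17 > arr[7]=12
(2, 4): arr[2]=11 > arr[4]=8
(2, 6): arr[2]=11 > arr[6]=5
(3, 4): arr[3]=13 > arr[4]=8
(3, 6): arr[3]=13 > arr[6]=5
(3, 7): arr[3]=13 > arr[7]=12
(4, 6): arr[4]=8 > arr[6]=5
(5, 6): arr[5]=19 > arr[6]=5
(5, 7): arr[5]=19 > arr[7]=12

Total inversions: 14

The array has 14 inversion(s): (0,1), (0,2), (0,3), (0,4), (0,6), (0,7), (2,4), (2,6), (3,4), (3,6), (3,7), (4,6), (5,6), (5,7). Each pair (i,j) satisfies i < j and arr[i] > arr[j].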